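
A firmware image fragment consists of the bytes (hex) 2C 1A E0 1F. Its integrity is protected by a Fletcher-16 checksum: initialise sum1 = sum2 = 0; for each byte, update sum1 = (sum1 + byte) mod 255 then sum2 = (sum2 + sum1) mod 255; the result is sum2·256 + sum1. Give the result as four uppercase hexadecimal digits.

Running sums (mod 255):
  after byte 0 (2C): sum1=44, sum2=44
  after byte 1 (1A): sum1=70, sum2=114
  after byte 2 (E0): sum1=39, sum2=153
  after byte 3 (1F): sum1=70, sum2=223
Checksum = sum2·256 + sum1 = 223·256 + 70 = 57158 = 0xDF46.

DF46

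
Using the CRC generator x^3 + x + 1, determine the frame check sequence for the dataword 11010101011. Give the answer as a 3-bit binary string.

Append 3 zeros: 11010101011000. Divide by 1011 (XOR where the leading bit is 1):
  pos 0: 1101 XOR 1011 = 0110
  pos 1: 1100 XOR 1011 = 0111
  pos 2: 1111 XOR 1011 = 0100
  pos 3: 1000 XOR 1011 = 0011
  pos 5: 1110 XOR 1011 = 0101
  pos 6: 1011 XOR 1011 = 0000
  pos 10: 1000 XOR 1011 = 0011
Remainder (last 3 bits) = 011. This is the CRC / FCS.

011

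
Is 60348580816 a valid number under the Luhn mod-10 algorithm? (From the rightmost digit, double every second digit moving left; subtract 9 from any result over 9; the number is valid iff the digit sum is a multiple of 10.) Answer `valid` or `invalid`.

From the right, keep odd positions and double even positions (subtract 9 from any doubled value over 9):
  doubled (positions 2,4,...): 2 0 1 8 0 → sum 11
  kept (positions 1,3,...): 6 8 8 8 3 6 → sum 39
Total = 50.
50 mod 10 = 0, so the number is valid.

valid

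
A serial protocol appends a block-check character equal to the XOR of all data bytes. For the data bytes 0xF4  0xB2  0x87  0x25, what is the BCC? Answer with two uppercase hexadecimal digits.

E4

XOR the bytes together:
  start with 0xF4
  0xF4 ⊕ 0xB2 = 0x46
  0x46 ⊕ 0x87 = 0xC1
  0xC1 ⊕ 0x25 = 0xE4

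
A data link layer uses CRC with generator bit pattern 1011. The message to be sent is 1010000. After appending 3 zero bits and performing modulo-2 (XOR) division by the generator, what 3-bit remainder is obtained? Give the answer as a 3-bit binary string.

101

Append 3 zeros: 1010000000. Divide by 1011 (XOR where the leading bit is 1):
  pos 0: 1010 XOR 1011 = 0001
  pos 3: 1000 XOR 1011 = 0011
  pos 5: 1100 XOR 1011 = 0111
  pos 6: 1110 XOR 1011 = 0101
Remainder (last 3 bits) = 101. This is the CRC / FCS.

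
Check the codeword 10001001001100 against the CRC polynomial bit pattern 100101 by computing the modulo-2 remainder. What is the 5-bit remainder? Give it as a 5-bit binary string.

Modulo-2 division of 10001001001100 by 100101:
  pos 0: 100010 XOR 100101 = 000111
  pos 3: 111010 XOR 100101 = 011111
  pos 4: 111110 XOR 100101 = 011011
  pos 5: 110111 XOR 100101 = 010010
  pos 6: 100101 XOR 100101 = 000000
Remainder = 00000 (zero — the frame passes the CRC check).

00000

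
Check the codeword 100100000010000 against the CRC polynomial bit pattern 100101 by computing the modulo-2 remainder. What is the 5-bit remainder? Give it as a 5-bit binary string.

Modulo-2 division of 100100000010000 by 100101:
  pos 0: 100100 XOR 100101 = 000001
  pos 5: 100001 XOR 100101 = 000100
  pos 8: 100000 XOR 100101 = 000101
Remainder = 01010 (nonzero — an error is detected).

01010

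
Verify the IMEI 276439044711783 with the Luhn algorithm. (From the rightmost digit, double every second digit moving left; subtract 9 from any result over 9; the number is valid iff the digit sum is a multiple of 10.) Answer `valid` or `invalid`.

valid

From the right, keep odd positions and double even positions (subtract 9 from any doubled value over 9):
  doubled (positions 2,4,...): 7 2 5 8 9 8 5 → sum 44
  kept (positions 1,3,...): 3 7 1 4 0 3 6 2 → sum 26
Total = 70.
70 mod 10 = 0, so the number is valid.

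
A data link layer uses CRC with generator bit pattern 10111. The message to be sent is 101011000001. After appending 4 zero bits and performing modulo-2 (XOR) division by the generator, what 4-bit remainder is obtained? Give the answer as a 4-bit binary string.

0001

Append 4 zeros: 1010110000010000. Divide by 10111 (XOR where the leading bit is 1):
  pos 0: 10101 XOR 10111 = 00010
  pos 3: 10100 XOR 10111 = 00011
  pos 6: 11000 XOR 10111 = 01111
  pos 7: 11111 XOR 10111 = 01000
  pos 8: 10000 XOR 10111 = 00111
  pos 10: 11100 XOR 10111 = 01011
  pos 11: 10110 XOR 10111 = 00001
Remainder (last 4 bits) = 0001. This is the CRC / FCS.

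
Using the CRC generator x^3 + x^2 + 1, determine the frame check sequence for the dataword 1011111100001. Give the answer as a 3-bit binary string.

Append 3 zeros: 1011111100001000. Divide by 1101 (XOR where the leading bit is 1):
  pos 0: 1011 XOR 1101 = 0110
  pos 1: 1101 XOR 1101 = 0000
  pos 5: 1110 XOR 1101 = 0011
  pos 7: 1100 XOR 1101 = 0001
  pos 10: 1010 XOR 1101 = 0111
  pos 11: 1110 XOR 1101 = 0011
Remainder (last 3 bits) = 110. This is the CRC / FCS.

110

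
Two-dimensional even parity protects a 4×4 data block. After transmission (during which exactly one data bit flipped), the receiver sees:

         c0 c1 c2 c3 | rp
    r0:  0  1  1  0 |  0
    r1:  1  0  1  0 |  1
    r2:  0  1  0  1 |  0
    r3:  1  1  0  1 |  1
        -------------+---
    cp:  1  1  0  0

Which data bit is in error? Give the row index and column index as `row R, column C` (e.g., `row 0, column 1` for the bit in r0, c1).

Recompute each row's even parity and compare to rp:
  r0: data parity 0, sent rp 0 → ok
  r1: data parity 0, sent rp 1 → mismatch
  r2: data parity 0, sent rp 0 → ok
  r3: data parity 1, sent rp 1 → ok
Recompute each column's even parity and compare to cp:
  c0: data parity 0, sent cp 1 → mismatch
  c1: data parity 1, sent cp 1 → ok
  c2: data parity 0, sent cp 0 → ok
  c3: data parity 0, sent cp 0 → ok
Exactly one row (r1) and one column (c0) fail → the flipped bit is at their intersection.

row 1, column 0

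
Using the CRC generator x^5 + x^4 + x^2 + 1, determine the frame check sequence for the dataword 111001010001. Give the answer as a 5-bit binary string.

Append 5 zeros: 11100101000100000. Divide by 110101 (XOR where the leading bit is 1):
  pos 0: 111001 XOR 110101 = 001100
  pos 2: 110001 XOR 110101 = 000100
  pos 5: 100000 XOR 110101 = 010101
  pos 6: 101011 XOR 110101 = 011110
  pos 7: 111100 XOR 110101 = 001001
  pos 9: 100100 XOR 110101 = 010001
  pos 10: 100010 XOR 110101 = 010111
  pos 11: 101110 XOR 110101 = 011011
Remainder (last 5 bits) = 11011. This is the CRC / FCS.

11011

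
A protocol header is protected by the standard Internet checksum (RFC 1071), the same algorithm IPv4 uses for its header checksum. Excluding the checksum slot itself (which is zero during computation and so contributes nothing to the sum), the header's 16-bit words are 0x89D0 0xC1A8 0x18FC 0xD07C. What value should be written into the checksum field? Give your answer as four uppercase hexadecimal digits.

CB0D

One's-complement addition (fold any carry out of bit 15 back into bit 0):
  0x89D0 + 0xC1A8 = 0x14B78 → wrap carry → 0x4B79
  0x4B79 + 0x18FC = 0x06475
  0x6475 + 0xD07C = 0x134F1 → wrap carry → 0x34F2
One's-complement sum = 0x34F2.
Checksum = ~0x34F2 & 0xFFFF = 0xCB0D.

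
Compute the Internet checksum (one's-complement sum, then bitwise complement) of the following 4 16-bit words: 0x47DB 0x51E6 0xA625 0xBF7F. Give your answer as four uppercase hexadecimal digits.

0099

One's-complement addition (fold any carry out of bit 15 back into bit 0):
  0x47DB + 0x51E6 = 0x099C1
  0x99C1 + 0xA625 = 0x13FE6 → wrap carry → 0x3FE7
  0x3FE7 + 0xBF7F = 0x0FF66
One's-complement sum = 0xFF66.
Checksum = ~0xFF66 & 0xFFFF = 0x0099.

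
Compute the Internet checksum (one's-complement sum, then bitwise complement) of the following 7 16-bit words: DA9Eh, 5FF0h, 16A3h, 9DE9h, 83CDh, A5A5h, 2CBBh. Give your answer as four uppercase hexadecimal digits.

BAB5

One's-complement addition (fold any carry out of bit 15 back into bit 0):
  0xDA9E + 0x5FF0 = 0x13A8E → wrap carry → 0x3A8F
  0x3A8F + 0x16A3 = 0x05132
  0x5132 + 0x9DE9 = 0x0EF1B
  0xEF1B + 0x83CD = 0x172E8 → wrap carry → 0x72E9
  0x72E9 + 0xA5A5 = 0x1188E → wrap carry → 0x188F
  0x188F + 0x2CBB = 0x0454A
One's-complement sum = 0x454A.
Checksum = ~0x454A & 0xFFFF = 0xBAB5.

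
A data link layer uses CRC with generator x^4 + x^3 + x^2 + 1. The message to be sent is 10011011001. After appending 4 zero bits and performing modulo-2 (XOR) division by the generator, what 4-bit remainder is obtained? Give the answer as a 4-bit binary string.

1010

Append 4 zeros: 100110110010000. Divide by 11101 (XOR where the leading bit is 1):
  pos 0: 10011 XOR 11101 = 01110
  pos 1: 11100 XOR 11101 = 00001
  pos 5: 11100 XOR 11101 = 00001
  pos 9: 11000 XOR 11101 = 00101
Remainder (last 4 bits) = 1010. This is the CRC / FCS.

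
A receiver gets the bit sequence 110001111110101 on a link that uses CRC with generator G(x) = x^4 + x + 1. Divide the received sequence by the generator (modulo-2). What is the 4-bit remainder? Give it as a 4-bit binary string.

1100

Modulo-2 division of 110001111110101 by 10011:
  pos 0: 11000 XOR 10011 = 01011
  pos 1: 10111 XOR 10011 = 00100
  pos 3: 10011 XOR 10011 = 00000
  pos 8: 11101 XOR 10011 = 01110
  pos 9: 11100 XOR 10011 = 01111
  pos 10: 11111 XOR 10011 = 01100
Remainder = 1100 (nonzero — an error is detected).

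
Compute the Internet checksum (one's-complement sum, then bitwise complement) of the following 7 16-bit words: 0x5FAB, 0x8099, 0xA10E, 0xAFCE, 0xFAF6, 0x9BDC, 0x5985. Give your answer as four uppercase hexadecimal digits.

One's-complement addition (fold any carry out of bit 15 back into bit 0):
  0x5FAB + 0x8099 = 0x0E044
  0xE044 + 0xA10E = 0x18152 → wrap carry → 0x8153
  0x8153 + 0xAFCE = 0x13121 → wrap carry → 0x3122
  0x3122 + 0xFAF6 = 0x12C18 → wrap carry → 0x2C19
  0x2C19 + 0x9BDC = 0x0C7F5
  0xC7F5 + 0x5985 = 0x1217A → wrap carry → 0x217B
One's-complement sum = 0x217B.
Checksum = ~0x217B & 0xFFFF = 0xDE84.

DE84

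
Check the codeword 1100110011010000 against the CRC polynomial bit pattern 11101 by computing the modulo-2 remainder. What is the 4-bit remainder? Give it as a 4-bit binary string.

0100

Modulo-2 division of 1100110011010000 by 11101:
  pos 0: 11001 XOR 11101 = 00100
  pos 2: 10010 XOR 11101 = 01111
  pos 3: 11110 XOR 11101 = 00011
  pos 6: 11110 XOR 11101 = 00011
  pos 9: 11100 XOR 11101 = 00001
Remainder = 0100 (nonzero — an error is detected).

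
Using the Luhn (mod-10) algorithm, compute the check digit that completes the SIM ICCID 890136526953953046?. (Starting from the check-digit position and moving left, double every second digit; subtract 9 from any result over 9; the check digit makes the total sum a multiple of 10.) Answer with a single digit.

Partial digits right→left: 6 4 0 3 5 9 3 5 9 6 2 5 6 3 1 0 9 8
Double every second digit counting from the check-digit position (so the 1st, 3rd, 5th, ... of the partial from the right).
  doubled (with −9 where >9): 3 0 1 6 9 4 3 2 9 → sum 37
  kept as-is: 4 3 9 5 6 5 3 0 8 → sum 43
Total = 37 + 43 = 80.
Check digit = (10 − (80 mod 10)) mod 10 = 0.

0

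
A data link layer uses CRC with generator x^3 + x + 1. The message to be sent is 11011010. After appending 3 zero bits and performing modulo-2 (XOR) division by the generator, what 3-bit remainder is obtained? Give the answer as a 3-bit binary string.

Append 3 zeros: 11011010000. Divide by 1011 (XOR where the leading bit is 1):
  pos 0: 1101 XOR 1011 = 0110
  pos 1: 1101 XOR 1011 = 0110
  pos 2: 1100 XOR 1011 = 0111
  pos 3: 1111 XOR 1011 = 0100
  pos 4: 1000 XOR 1011 = 0011
  pos 6: 1100 XOR 1011 = 0111
  pos 7: 1110 XOR 1011 = 0101
Remainder (last 3 bits) = 101. This is the CRC / FCS.

101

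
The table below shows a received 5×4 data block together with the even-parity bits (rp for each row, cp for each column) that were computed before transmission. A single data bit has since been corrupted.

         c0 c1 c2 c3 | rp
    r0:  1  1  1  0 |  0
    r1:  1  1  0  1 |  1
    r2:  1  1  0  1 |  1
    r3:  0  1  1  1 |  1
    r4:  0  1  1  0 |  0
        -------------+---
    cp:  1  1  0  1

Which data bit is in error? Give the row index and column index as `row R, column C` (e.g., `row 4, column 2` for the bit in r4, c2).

Recompute each row's even parity and compare to rp:
  r0: data parity 1, sent rp 0 → mismatch
  r1: data parity 1, sent rp 1 → ok
  r2: data parity 1, sent rp 1 → ok
  r3: data parity 1, sent rp 1 → ok
  r4: data parity 0, sent rp 0 → ok
Recompute each column's even parity and compare to cp:
  c0: data parity 1, sent cp 1 → ok
  c1: data parity 1, sent cp 1 → ok
  c2: data parity 1, sent cp 0 → mismatch
  c3: data parity 1, sent cp 1 → ok
Exactly one row (r0) and one column (c2) fail → the flipped bit is at their intersection.

row 0, column 2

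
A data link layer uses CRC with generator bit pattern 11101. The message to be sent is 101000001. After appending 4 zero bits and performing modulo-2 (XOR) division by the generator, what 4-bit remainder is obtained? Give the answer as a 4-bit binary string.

Append 4 zeros: 1010000010000. Divide by 11101 (XOR where the leading bit is 1):
  pos 0: 10100 XOR 11101 = 01001
  pos 1: 10010 XOR 11101 = 01111
  pos 2: 11110 XOR 11101 = 00011
  pos 5: 11010 XOR 11101 = 00111
  pos 7: 11100 XOR 11101 = 00001
Remainder (last 4 bits) = 0010. This is the CRC / FCS.

0010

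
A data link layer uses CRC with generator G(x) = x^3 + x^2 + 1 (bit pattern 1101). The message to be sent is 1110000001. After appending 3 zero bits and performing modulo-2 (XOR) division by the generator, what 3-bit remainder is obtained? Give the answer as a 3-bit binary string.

100

Append 3 zeros: 1110000001000. Divide by 1101 (XOR where the leading bit is 1):
  pos 0: 1110 XOR 1101 = 0011
  pos 2: 1100 XOR 1101 = 0001
  pos 5: 1000 XOR 1101 = 0101
  pos 6: 1011 XOR 1101 = 0110
  pos 7: 1100 XOR 1101 = 0001
Remainder (last 3 bits) = 100. This is the CRC / FCS.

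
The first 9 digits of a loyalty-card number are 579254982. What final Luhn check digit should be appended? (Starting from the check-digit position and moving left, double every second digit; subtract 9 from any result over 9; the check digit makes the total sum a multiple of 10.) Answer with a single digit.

5

Partial digits right→left: 2 8 9 4 5 2 9 7 5
Double every second digit counting from the check-digit position (so the 1st, 3rd, 5th, ... of the partial from the right).
  doubled (with −9 where >9): 4 9 1 9 1 → sum 24
  kept as-is: 8 4 2 7 → sum 21
Total = 24 + 21 = 45.
Check digit = (10 − (45 mod 10)) mod 10 = 5.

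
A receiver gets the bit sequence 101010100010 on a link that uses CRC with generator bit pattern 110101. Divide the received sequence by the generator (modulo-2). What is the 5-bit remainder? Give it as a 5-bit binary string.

Modulo-2 division of 101010100010 by 110101:
  pos 0: 101010 XOR 110101 = 011111
  pos 1: 111111 XOR 110101 = 001010
  pos 3: 101000 XOR 110101 = 011101
  pos 4: 111010 XOR 110101 = 001111
  pos 6: 111110 XOR 110101 = 001011
Remainder = 01011 (nonzero — an error is detected).

01011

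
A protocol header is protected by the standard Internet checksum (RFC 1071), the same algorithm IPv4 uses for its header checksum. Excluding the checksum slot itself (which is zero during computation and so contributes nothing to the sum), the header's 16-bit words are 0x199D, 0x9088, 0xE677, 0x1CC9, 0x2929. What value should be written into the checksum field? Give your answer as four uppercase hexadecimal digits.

One's-complement addition (fold any carry out of bit 15 back into bit 0):
  0x199D + 0x9088 = 0x0AA25
  0xAA25 + 0xE677 = 0x1909C → wrap carry → 0x909D
  0x909D + 0x1CC9 = 0x0AD66
  0xAD66 + 0x2929 = 0x0D68F
One's-complement sum = 0xD68F.
Checksum = ~0xD68F & 0xFFFF = 0x2970.

2970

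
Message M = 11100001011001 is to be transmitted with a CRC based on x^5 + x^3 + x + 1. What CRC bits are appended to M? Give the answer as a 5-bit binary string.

Append 5 zeros: 1110000101100100000. Divide by 101011 (XOR where the leading bit is 1):
  pos 0: 111000 XOR 101011 = 010011
  pos 1: 100110 XOR 101011 = 001101
  pos 3: 110110 XOR 101011 = 011101
  pos 4: 111011 XOR 101011 = 010000
  pos 5: 100001 XOR 101011 = 001010
  pos 7: 101000 XOR 101011 = 000011
  pos 11: 111000 XOR 101011 = 010011
  pos 12: 100110 XOR 101011 = 001101
Remainder (last 5 bits) = 11010. This is the CRC / FCS.

11010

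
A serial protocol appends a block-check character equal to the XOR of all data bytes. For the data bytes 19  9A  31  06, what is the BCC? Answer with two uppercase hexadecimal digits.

B4

XOR the bytes together:
  start with 0x19
  0x19 ⊕ 0x9A = 0x83
  0x83 ⊕ 0x31 = 0xB2
  0xB2 ⊕ 0x06 = 0xB4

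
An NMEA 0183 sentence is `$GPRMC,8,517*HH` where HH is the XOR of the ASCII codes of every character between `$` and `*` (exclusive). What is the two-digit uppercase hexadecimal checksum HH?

XOR the ASCII codes of the payload characters:
  'G' = 0x47 → acc = 0x47
  'P' = 0x50 → acc = 0x17
  'R' = 0x52 → acc = 0x45
  'M' = 0x4D → acc = 0x08
  'C' = 0x43 → acc = 0x4B
  ',' = 0x2C → acc = 0x67
  '8' = 0x38 → acc = 0x5F
  ',' = 0x2C → acc = 0x73
  '5' = 0x35 → acc = 0x46
  '1' = 0x31 → acc = 0x77
  '7' = 0x37 → acc = 0x40
Checksum = 0x40.

40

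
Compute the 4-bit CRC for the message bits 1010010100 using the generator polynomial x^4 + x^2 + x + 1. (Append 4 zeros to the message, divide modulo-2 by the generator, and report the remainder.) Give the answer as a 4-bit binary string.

0101

Append 4 zeros: 10100101000000. Divide by 10111 (XOR where the leading bit is 1):
  pos 0: 10100 XOR 10111 = 00011
  pos 3: 11101 XOR 10111 = 01010
  pos 4: 10100 XOR 10111 = 00011
  pos 7: 11000 XOR 10111 = 01111
  pos 8: 11110 XOR 10111 = 01001
  pos 9: 10010 XOR 10111 = 00101
Remainder (last 4 bits) = 0101. This is the CRC / FCS.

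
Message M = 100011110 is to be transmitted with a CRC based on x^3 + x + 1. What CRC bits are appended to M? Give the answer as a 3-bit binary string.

Append 3 zeros: 100011110000. Divide by 1011 (XOR where the leading bit is 1):
  pos 0: 1000 XOR 1011 = 0011
  pos 2: 1111 XOR 1011 = 0100
  pos 3: 1001 XOR 1011 = 0010
  pos 5: 1010 XOR 1011 = 0001
  pos 8: 1000 XOR 1011 = 0011
Remainder (last 3 bits) = 011. This is the CRC / FCS.

011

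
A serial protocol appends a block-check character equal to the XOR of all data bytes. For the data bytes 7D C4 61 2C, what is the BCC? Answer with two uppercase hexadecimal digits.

F4

XOR the bytes together:
  start with 0x7D
  0x7D ⊕ 0xC4 = 0xB9
  0xB9 ⊕ 0x61 = 0xD8
  0xD8 ⊕ 0x2C = 0xF4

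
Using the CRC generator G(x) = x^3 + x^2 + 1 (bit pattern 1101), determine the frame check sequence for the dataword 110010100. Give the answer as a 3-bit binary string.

Append 3 zeros: 110010100000. Divide by 1101 (XOR where the leading bit is 1):
  pos 0: 1100 XOR 1101 = 0001
  pos 3: 1101 XOR 1101 = 0000
Remainder (last 3 bits) = 000. This is the CRC / FCS.

000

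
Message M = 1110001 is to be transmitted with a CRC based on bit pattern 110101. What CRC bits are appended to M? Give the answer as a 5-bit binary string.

00101

Append 5 zeros: 111000100000. Divide by 110101 (XOR where the leading bit is 1):
  pos 0: 111000 XOR 110101 = 001101
  pos 2: 110110 XOR 110101 = 000011
  pos 6: 110000 XOR 110101 = 000101
Remainder (last 5 bits) = 00101. This is the CRC / FCS.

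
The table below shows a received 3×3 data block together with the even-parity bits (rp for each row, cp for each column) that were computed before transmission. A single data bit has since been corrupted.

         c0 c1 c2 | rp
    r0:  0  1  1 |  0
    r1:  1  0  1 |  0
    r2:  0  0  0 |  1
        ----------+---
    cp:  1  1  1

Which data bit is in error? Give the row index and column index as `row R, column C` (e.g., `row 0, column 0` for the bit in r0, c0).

Recompute each row's even parity and compare to rp:
  r0: data parity 0, sent rp 0 → ok
  r1: data parity 0, sent rp 0 → ok
  r2: data parity 0, sent rp 1 → mismatch
Recompute each column's even parity and compare to cp:
  c0: data parity 1, sent cp 1 → ok
  c1: data parity 1, sent cp 1 → ok
  c2: data parity 0, sent cp 1 → mismatch
Exactly one row (r2) and one column (c2) fail → the flipped bit is at their intersection.

row 2, column 2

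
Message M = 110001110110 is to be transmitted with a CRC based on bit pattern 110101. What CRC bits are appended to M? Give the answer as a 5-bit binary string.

00111

Append 5 zeros: 11000111011000000. Divide by 110101 (XOR where the leading bit is 1):
  pos 0: 110001 XOR 110101 = 000100
  pos 3: 100110 XOR 110101 = 010011
  pos 4: 100111 XOR 110101 = 010010
  pos 5: 100101 XOR 110101 = 010000
  pos 6: 100000 XOR 110101 = 010101
  pos 7: 101010 XOR 110101 = 011111
  pos 8: 111110 XOR 110101 = 001011
  pos 10: 101100 XOR 110101 = 011001
  pos 11: 110010 XOR 110101 = 000111
Remainder (last 5 bits) = 00111. This is the CRC / FCS.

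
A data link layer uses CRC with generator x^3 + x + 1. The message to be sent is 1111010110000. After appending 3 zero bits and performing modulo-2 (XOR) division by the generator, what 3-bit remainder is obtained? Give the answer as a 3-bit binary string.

001

Append 3 zeros: 1111010110000000. Divide by 1011 (XOR where the leading bit is 1):
  pos 0: 1111 XOR 1011 = 0100
  pos 1: 1000 XOR 1011 = 0011
  pos 3: 1110 XOR 1011 = 0101
  pos 4: 1011 XOR 1011 = 0000
  pos 8: 1000 XOR 1011 = 0011
  pos 10: 1100 XOR 1011 = 0111
  pos 11: 1110 XOR 1011 = 0101
  pos 12: 1010 XOR 1011 = 0001
Remainder (last 3 bits) = 001. This is the CRC / FCS.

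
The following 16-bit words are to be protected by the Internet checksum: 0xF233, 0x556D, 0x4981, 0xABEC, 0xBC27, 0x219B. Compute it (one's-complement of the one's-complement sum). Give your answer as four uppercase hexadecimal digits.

One's-complement addition (fold any carry out of bit 15 back into bit 0):
  0xF233 + 0x556D = 0x147A0 → wrap carry → 0x47A1
  0x47A1 + 0x4981 = 0x09122
  0x9122 + 0xABEC = 0x13D0E → wrap carry → 0x3D0F
  0x3D0F + 0xBC27 = 0x0F936
  0xF936 + 0x219B = 0x11AD1 → wrap carry → 0x1AD2
One's-complement sum = 0x1AD2.
Checksum = ~0x1AD2 & 0xFFFF = 0xE52D.

E52D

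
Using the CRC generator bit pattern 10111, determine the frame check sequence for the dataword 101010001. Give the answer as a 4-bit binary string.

Append 4 zeros: 1010100010000. Divide by 10111 (XOR where the leading bit is 1):
  pos 0: 10101 XOR 10111 = 00010
  pos 3: 10000 XOR 10111 = 00111
  pos 5: 11110 XOR 10111 = 01001
  pos 6: 10010 XOR 10111 = 00101
  pos 8: 10100 XOR 10111 = 00011
Remainder (last 4 bits) = 0011. This is the CRC / FCS.

0011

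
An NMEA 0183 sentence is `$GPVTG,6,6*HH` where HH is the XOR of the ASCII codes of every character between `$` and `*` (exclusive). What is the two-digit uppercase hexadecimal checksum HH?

XOR the ASCII codes of the payload characters:
  'G' = 0x47 → acc = 0x47
  'P' = 0x50 → acc = 0x17
  'V' = 0x56 → acc = 0x41
  'T' = 0x54 → acc = 0x15
  'G' = 0x47 → acc = 0x52
  ',' = 0x2C → acc = 0x7E
  '6' = 0x36 → acc = 0x48
  ',' = 0x2C → acc = 0x64
  '6' = 0x36 → acc = 0x52
Checksum = 0x52.

52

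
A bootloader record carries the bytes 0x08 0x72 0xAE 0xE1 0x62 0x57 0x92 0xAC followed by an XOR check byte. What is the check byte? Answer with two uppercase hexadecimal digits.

3E

XOR the bytes together:
  start with 0x08
  0x08 ⊕ 0x72 = 0x7A
  0x7A ⊕ 0xAE = 0xD4
  0xD4 ⊕ 0xE1 = 0x35
  0x35 ⊕ 0x62 = 0x57
  0x57 ⊕ 0x57 = 0x00
  0x00 ⊕ 0x92 = 0x92
  0x92 ⊕ 0xAC = 0x3E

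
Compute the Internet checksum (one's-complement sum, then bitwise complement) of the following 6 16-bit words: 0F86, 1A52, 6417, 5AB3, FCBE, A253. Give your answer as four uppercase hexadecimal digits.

784A

One's-complement addition (fold any carry out of bit 15 back into bit 0):
  0x0F86 + 0x1A52 = 0x029D8
  0x29D8 + 0x6417 = 0x08DEF
  0x8DEF + 0x5AB3 = 0x0E8A2
  0xE8A2 + 0xFCBE = 0x1E560 → wrap carry → 0xE561
  0xE561 + 0xA253 = 0x187B4 → wrap carry → 0x87B5
One's-complement sum = 0x87B5.
Checksum = ~0x87B5 & 0xFFFF = 0x784A.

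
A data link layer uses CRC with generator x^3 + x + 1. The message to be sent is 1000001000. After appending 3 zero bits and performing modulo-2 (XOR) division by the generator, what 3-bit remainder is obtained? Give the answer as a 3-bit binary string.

Append 3 zeros: 1000001000000. Divide by 1011 (XOR where the leading bit is 1):
  pos 0: 1000 XOR 1011 = 0011
  pos 2: 1100 XOR 1011 = 0111
  pos 3: 1111 XOR 1011 = 0100
  pos 4: 1000 XOR 1011 = 0011
  pos 6: 1100 XOR 1011 = 0111
  pos 7: 1110 XOR 1011 = 0101
  pos 8: 1010 XOR 1011 = 0001
Remainder (last 3 bits) = 010. This is the CRC / FCS.

010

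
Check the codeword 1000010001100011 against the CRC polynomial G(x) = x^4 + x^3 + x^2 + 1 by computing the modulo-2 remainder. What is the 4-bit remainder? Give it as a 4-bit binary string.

0000

Modulo-2 division of 1000010001100011 by 11101:
  pos 0: 10000 XOR 11101 = 01101
  pos 1: 11011 XOR 11101 = 00110
  pos 3: 11000 XOR 11101 = 00101
  pos 5: 10101 XOR 11101 = 01000
  pos 6: 10001 XOR 11101 = 01100
  pos 7: 11000 XOR 11101 = 00101
  pos 9: 10100 XOR 11101 = 01001
  pos 10: 10011 XOR 11101 = 01110
  pos 11: 11101 XOR 11101 = 00000
Remainder = 0000 (zero — the frame passes the CRC check).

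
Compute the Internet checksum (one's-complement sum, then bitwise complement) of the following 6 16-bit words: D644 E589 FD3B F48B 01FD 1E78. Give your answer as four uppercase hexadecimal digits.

One's-complement addition (fold any carry out of bit 15 back into bit 0):
  0xD644 + 0xE589 = 0x1BBCD → wrap carry → 0xBBCE
  0xBBCE + 0xFD3B = 0x1B909 → wrap carry → 0xB90A
  0xB90A + 0xF48B = 0x1AD95 → wrap carry → 0xAD96
  0xAD96 + 0x01FD = 0x0AF93
  0xAF93 + 0x1E78 = 0x0CE0B
One's-complement sum = 0xCE0B.
Checksum = ~0xCE0B & 0xFFFF = 0x31F4.

31F4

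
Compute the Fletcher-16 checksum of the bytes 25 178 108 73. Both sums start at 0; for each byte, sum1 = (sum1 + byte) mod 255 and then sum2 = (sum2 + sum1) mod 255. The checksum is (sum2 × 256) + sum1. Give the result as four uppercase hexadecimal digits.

Running sums (mod 255):
  after byte 0 (25): sum1=25, sum2=25
  after byte 1 (178): sum1=203, sum2=228
  after byte 2 (108): sum1=56, sum2=29
  after byte 3 (73): sum1=129, sum2=158
Checksum = sum2·256 + sum1 = 158·256 + 129 = 40577 = 0x9E81.

9E81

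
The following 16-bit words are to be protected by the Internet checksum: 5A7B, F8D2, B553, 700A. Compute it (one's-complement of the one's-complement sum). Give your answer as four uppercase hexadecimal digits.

One's-complement addition (fold any carry out of bit 15 back into bit 0):
  0x5A7B + 0xF8D2 = 0x1534D → wrap carry → 0x534E
  0x534E + 0xB553 = 0x108A1 → wrap carry → 0x08A2
  0x08A2 + 0x700A = 0x078AC
One's-complement sum = 0x78AC.
Checksum = ~0x78AC & 0xFFFF = 0x8753.

8753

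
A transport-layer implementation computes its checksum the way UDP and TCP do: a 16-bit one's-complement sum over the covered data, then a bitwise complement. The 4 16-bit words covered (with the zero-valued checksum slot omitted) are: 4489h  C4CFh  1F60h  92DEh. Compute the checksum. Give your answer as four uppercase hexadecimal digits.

4468

One's-complement addition (fold any carry out of bit 15 back into bit 0):
  0x4489 + 0xC4CF = 0x10958 → wrap carry → 0x0959
  0x0959 + 0x1F60 = 0x028B9
  0x28B9 + 0x92DE = 0x0BB97
One's-complement sum = 0xBB97.
Checksum = ~0xBB97 & 0xFFFF = 0x4468.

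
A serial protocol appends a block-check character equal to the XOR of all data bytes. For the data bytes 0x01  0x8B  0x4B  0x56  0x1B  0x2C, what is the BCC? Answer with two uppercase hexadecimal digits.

XOR the bytes together:
  start with 0x01
  0x01 ⊕ 0x8B = 0x8A
  0x8A ⊕ 0x4B = 0xC1
  0xC1 ⊕ 0x56 = 0x97
  0x97 ⊕ 0x1B = 0x8C
  0x8C ⊕ 0x2C = 0xA0

A0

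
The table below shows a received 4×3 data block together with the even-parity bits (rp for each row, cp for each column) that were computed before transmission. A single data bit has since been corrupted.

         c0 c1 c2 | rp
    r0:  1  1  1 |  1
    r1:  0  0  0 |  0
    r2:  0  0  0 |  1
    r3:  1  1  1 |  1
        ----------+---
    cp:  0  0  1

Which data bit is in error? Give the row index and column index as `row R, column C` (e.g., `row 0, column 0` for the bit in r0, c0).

row 2, column 2

Recompute each row's even parity and compare to rp:
  r0: data parity 1, sent rp 1 → ok
  r1: data parity 0, sent rp 0 → ok
  r2: data parity 0, sent rp 1 → mismatch
  r3: data parity 1, sent rp 1 → ok
Recompute each column's even parity and compare to cp:
  c0: data parity 0, sent cp 0 → ok
  c1: data parity 0, sent cp 0 → ok
  c2: data parity 0, sent cp 1 → mismatch
Exactly one row (r2) and one column (c2) fail → the flipped bit is at their intersection.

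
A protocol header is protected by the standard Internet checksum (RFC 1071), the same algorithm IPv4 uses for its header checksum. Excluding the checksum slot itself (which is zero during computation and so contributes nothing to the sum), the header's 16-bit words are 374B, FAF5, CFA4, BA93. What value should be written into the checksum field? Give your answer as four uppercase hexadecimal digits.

One's-complement addition (fold any carry out of bit 15 back into bit 0):
  0x374B + 0xFAF5 = 0x13240 → wrap carry → 0x3241
  0x3241 + 0xCFA4 = 0x101E5 → wrap carry → 0x01E6
  0x01E6 + 0xBA93 = 0x0BC79
One's-complement sum = 0xBC79.
Checksum = ~0xBC79 & 0xFFFF = 0x4386.

4386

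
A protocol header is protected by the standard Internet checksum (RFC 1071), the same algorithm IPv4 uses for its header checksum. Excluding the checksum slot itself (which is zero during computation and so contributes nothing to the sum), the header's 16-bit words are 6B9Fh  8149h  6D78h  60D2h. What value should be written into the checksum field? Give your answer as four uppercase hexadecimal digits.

One's-complement addition (fold any carry out of bit 15 back into bit 0):
  0x6B9F + 0x8149 = 0x0ECE8
  0xECE8 + 0x6D78 = 0x15A60 → wrap carry → 0x5A61
  0x5A61 + 0x60D2 = 0x0BB33
One's-complement sum = 0xBB33.
Checksum = ~0xBB33 & 0xFFFF = 0x44CC.

44CC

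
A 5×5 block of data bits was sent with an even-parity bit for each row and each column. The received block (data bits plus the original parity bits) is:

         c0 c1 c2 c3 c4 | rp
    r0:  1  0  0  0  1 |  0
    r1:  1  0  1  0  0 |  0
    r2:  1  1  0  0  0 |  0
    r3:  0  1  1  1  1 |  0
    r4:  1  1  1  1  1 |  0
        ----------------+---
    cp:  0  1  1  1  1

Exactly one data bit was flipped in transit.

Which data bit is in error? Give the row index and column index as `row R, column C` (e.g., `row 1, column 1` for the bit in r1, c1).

row 4, column 3

Recompute each row's even parity and compare to rp:
  r0: data parity 0, sent rp 0 → ok
  r1: data parity 0, sent rp 0 → ok
  r2: data parity 0, sent rp 0 → ok
  r3: data parity 0, sent rp 0 → ok
  r4: data parity 1, sent rp 0 → mismatch
Recompute each column's even parity and compare to cp:
  c0: data parity 0, sent cp 0 → ok
  c1: data parity 1, sent cp 1 → ok
  c2: data parity 1, sent cp 1 → ok
  c3: data parity 0, sent cp 1 → mismatch
  c4: data parity 1, sent cp 1 → ok
Exactly one row (r4) and one column (c3) fail → the flipped bit is at their intersection.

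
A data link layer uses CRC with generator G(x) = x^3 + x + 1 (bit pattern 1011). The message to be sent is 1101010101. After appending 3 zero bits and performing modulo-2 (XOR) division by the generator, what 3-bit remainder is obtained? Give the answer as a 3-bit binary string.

000

Append 3 zeros: 1101010101000. Divide by 1011 (XOR where the leading bit is 1):
  pos 0: 1101 XOR 1011 = 0110
  pos 1: 1100 XOR 1011 = 0111
  pos 2: 1111 XOR 1011 = 0100
  pos 3: 1000 XOR 1011 = 0011
  pos 5: 1110 XOR 1011 = 0101
  pos 6: 1011 XOR 1011 = 0000
Remainder (last 3 bits) = 000. This is the CRC / FCS.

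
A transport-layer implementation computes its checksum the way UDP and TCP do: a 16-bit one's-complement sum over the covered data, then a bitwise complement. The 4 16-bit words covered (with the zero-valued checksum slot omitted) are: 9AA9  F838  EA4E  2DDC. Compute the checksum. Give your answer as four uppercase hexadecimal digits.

54F2

One's-complement addition (fold any carry out of bit 15 back into bit 0):
  0x9AA9 + 0xF838 = 0x192E1 → wrap carry → 0x92E2
  0x92E2 + 0xEA4E = 0x17D30 → wrap carry → 0x7D31
  0x7D31 + 0x2DDC = 0x0AB0D
One's-complement sum = 0xAB0D.
Checksum = ~0xAB0D & 0xFFFF = 0x54F2.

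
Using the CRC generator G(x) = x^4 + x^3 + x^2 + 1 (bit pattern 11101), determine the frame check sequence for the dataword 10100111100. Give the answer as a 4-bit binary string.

Append 4 zeros: 101001111000000. Divide by 11101 (XOR where the leading bit is 1):
  pos 0: 10100 XOR 11101 = 01001
  pos 1: 10011 XOR 11101 = 01110
  pos 2: 11101 XOR 11101 = 00000
  pos 7: 11000 XOR 11101 = 00101
  pos 9: 10100 XOR 11101 = 01001
  pos 10: 10010 XOR 11101 = 01111
Remainder (last 4 bits) = 1111. This is the CRC / FCS.

1111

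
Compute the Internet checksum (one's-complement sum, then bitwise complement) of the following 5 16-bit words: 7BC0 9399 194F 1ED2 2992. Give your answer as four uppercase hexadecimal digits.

8EF2

One's-complement addition (fold any carry out of bit 15 back into bit 0):
  0x7BC0 + 0x9399 = 0x10F59 → wrap carry → 0x0F5A
  0x0F5A + 0x194F = 0x028A9
  0x28A9 + 0x1ED2 = 0x0477B
  0x477B + 0x2992 = 0x0710D
One's-complement sum = 0x710D.
Checksum = ~0x710D & 0xFFFF = 0x8EF2.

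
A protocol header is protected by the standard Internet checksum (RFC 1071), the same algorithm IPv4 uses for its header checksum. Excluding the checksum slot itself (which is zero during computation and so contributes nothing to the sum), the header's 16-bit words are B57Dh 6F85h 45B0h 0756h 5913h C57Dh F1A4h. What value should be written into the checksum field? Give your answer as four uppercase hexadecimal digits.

7DC0

One's-complement addition (fold any carry out of bit 15 back into bit 0):
  0xB57D + 0x6F85 = 0x12502 → wrap carry → 0x2503
  0x2503 + 0x45B0 = 0x06AB3
  0x6AB3 + 0x0756 = 0x07209
  0x7209 + 0x5913 = 0x0CB1C
  0xCB1C + 0xC57D = 0x19099 → wrap carry → 0x909A
  0x909A + 0xF1A4 = 0x1823E → wrap carry → 0x823F
One's-complement sum = 0x823F.
Checksum = ~0x823F & 0xFFFF = 0x7DC0.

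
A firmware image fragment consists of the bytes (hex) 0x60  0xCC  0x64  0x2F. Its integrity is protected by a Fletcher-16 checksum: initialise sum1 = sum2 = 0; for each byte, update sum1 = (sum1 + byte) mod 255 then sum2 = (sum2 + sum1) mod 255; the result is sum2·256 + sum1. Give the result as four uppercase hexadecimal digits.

Running sums (mod 255):
  after byte 0 (0x60): sum1=96, sum2=96
  after byte 1 (0xCC): sum1=45, sum2=141
  after byte 2 (0x64): sum1=145, sum2=31
  after byte 3 (0x2F): sum1=192, sum2=223
Checksum = sum2·256 + sum1 = 223·256 + 192 = 57280 = 0xDFC0.

DFC0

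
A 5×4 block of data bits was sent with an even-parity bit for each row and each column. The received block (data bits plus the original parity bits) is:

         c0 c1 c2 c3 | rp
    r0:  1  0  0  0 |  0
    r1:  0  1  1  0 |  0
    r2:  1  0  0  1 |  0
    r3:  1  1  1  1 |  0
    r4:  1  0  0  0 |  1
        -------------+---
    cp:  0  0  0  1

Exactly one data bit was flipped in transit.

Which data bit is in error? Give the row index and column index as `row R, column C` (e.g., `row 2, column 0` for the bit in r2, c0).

row 0, column 3

Recompute each row's even parity and compare to rp:
  r0: data parity 1, sent rp 0 → mismatch
  r1: data parity 0, sent rp 0 → ok
  r2: data parity 0, sent rp 0 → ok
  r3: data parity 0, sent rp 0 → ok
  r4: data parity 1, sent rp 1 → ok
Recompute each column's even parity and compare to cp:
  c0: data parity 0, sent cp 0 → ok
  c1: data parity 0, sent cp 0 → ok
  c2: data parity 0, sent cp 0 → ok
  c3: data parity 0, sent cp 1 → mismatch
Exactly one row (r0) and one column (c3) fail → the flipped bit is at their intersection.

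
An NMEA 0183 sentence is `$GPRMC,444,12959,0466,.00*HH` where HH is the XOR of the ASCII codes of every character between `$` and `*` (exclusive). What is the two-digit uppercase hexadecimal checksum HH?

63

XOR the ASCII codes of the payload characters:
  'G' = 0x47 → acc = 0x47
  'P' = 0x50 → acc = 0x17
  'R' = 0x52 → acc = 0x45
  'M' = 0x4D → acc = 0x08
  'C' = 0x43 → acc = 0x4B
  ',' = 0x2C → acc = 0x67
  '4' = 0x34 → acc = 0x53
  '4' = 0x34 → acc = 0x67
  '4' = 0x34 → acc = 0x53
  ',' = 0x2C → acc = 0x7F
  '1' = 0x31 → acc = 0x4E
  '2' = 0x32 → acc = 0x7C
  '9' = 0x39 → acc = 0x45
  '5' = 0x35 → acc = 0x70
  '9' = 0x39 → acc = 0x49
  ',' = 0x2C → acc = 0x65
  '0' = 0x30 → acc = 0x55
  '4' = 0x34 → acc = 0x61
  '6' = 0x36 → acc = 0x57
  '6' = 0x36 → acc = 0x61
  ',' = 0x2C → acc = 0x4D
  '.' = 0x2E → acc = 0x63
  '0' = 0x30 → acc = 0x53
  '0' = 0x30 → acc = 0x63
Checksum = 0x63.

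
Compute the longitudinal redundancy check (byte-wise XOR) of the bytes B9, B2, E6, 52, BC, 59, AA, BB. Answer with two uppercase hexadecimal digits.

4B

XOR the bytes together:
  start with 0xB9
  0xB9 ⊕ 0xB2 = 0x0B
  0x0B ⊕ 0xE6 = 0xED
  0xED ⊕ 0x52 = 0xBF
  0xBF ⊕ 0xBC = 0x03
  0x03 ⊕ 0x59 = 0x5A
  0x5A ⊕ 0xAA = 0xF0
  0xF0 ⊕ 0xBB = 0x4B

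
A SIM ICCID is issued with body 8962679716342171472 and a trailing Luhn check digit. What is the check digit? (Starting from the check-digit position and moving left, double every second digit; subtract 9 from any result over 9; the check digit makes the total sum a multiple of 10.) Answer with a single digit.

Partial digits right→left: 2 7 4 1 7 1 2 4 3 6 1 7 9 7 6 2 6 9 8
Double every second digit counting from the check-digit position (so the 1st, 3rd, 5th, ... of the partial from the right).
  doubled (with −9 where >9): 4 8 5 4 6 2 9 3 3 7 → sum 51
  kept as-is: 7 1 1 4 6 7 7 2 9 → sum 44
Total = 51 + 44 = 95.
Check digit = (10 − (95 mod 10)) mod 10 = 5.

5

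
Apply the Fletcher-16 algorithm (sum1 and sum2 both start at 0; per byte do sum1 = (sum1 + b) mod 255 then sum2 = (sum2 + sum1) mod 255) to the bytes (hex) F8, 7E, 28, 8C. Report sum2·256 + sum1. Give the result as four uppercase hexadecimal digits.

Running sums (mod 255):
  after byte 0 (F8): sum1=248, sum2=248
  after byte 1 (7E): sum1=119, sum2=112
  after byte 2 (28): sum1=159, sum2=16
  after byte 3 (8C): sum1=44, sum2=60
Checksum = sum2·256 + sum1 = 60·256 + 44 = 15404 = 0x3C2C.

3C2C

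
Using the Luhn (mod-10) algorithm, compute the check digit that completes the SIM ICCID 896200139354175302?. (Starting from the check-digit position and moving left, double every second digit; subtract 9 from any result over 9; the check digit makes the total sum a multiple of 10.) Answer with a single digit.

Partial digits right→left: 2 0 3 5 7 1 4 5 3 9 3 1 0 0 2 6 9 8
Double every second digit counting from the check-digit position (so the 1st, 3rd, 5th, ... of the partial from the right).
  doubled (with −9 where >9): 4 6 5 8 6 6 0 4 9 → sum 48
  kept as-is: 0 5 1 5 9 1 0 6 8 → sum 35
Total = 48 + 35 = 83.
Check digit = (10 − (83 mod 10)) mod 10 = 7.

7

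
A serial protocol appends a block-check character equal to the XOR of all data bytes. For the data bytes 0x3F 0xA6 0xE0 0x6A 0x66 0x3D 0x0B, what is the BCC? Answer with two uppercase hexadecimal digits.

XOR the bytes together:
  start with 0x3F
  0x3F ⊕ 0xA6 = 0x99
  0x99 ⊕ 0xE0 = 0x79
  0x79 ⊕ 0x6A = 0x13
  0x13 ⊕ 0x66 = 0x75
  0x75 ⊕ 0x3D = 0x48
  0x48 ⊕ 0x0B = 0x43

43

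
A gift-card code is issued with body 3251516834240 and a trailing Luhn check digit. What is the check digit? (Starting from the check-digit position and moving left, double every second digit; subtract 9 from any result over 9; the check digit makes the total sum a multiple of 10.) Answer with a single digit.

Partial digits right→left: 0 4 2 4 3 8 6 1 5 1 5 2 3
Double every second digit counting from the check-digit position (so the 1st, 3rd, 5th, ... of the partial from the right).
  doubled (with −9 where >9): 0 4 6 3 1 1 6 → sum 21
  kept as-is: 4 4 8 1 1 2 → sum 20
Total = 21 + 20 = 41.
Check digit = (10 − (41 mod 10)) mod 10 = 9.

9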